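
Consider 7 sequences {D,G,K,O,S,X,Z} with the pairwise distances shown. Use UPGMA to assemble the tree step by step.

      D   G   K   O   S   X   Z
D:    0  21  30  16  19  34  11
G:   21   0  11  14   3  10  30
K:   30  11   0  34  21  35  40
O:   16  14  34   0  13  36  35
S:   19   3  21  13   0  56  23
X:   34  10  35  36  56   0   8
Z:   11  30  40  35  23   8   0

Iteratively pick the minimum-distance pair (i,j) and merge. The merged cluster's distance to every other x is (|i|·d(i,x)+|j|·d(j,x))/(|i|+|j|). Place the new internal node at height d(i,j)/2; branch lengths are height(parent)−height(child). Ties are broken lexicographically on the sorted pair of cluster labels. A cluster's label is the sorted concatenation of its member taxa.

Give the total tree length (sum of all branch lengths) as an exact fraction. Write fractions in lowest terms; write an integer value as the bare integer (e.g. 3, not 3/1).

775/12

iteration 1: select G,S (d=3); attach at lengths (3/2, 3/2); label the merged cluster GS
  updated: d(D,GS)=20, d(GS,K)=16, d(GS,O)=27/2, d(GS,X)=33, d(GS,Z)=53/2
iteration 2: select X,Z (d=8); attach at lengths (4, 4); label the merged cluster XZ
  updated: d(D,XZ)=45/2, d(GS,XZ)=119/4, d(K,XZ)=75/2, d(O,XZ)=71/2
iteration 3: select GS,O (d=27/2); attach at lengths (21/4, 27/4); label the merged cluster GOS
  updated: d(D,GOS)=56/3, d(GOS,K)=22, d(GOS,XZ)=95/3
iteration 4: select D,GOS (d=56/3); attach at lengths (28/3, 31/12); label the merged cluster DGOS
  updated: d(DGOS,K)=24, d(DGOS,XZ)=235/8
iteration 5: select DGOS,K (d=24); attach at lengths (8/3, 12); label the merged cluster DGKOS
  updated: d(DGKOS,XZ)=31
iteration 6: select DGKOS,XZ (d=31); attach at lengths (7/2, 23/2); label the merged cluster DGKOSXZ
final tree: (((D:28/3,((G:3/2,S:3/2):21/4,O:27/4):31/12):8/3,K:12):7/2,(X:4,Z:4):23/2)
total length: 775/12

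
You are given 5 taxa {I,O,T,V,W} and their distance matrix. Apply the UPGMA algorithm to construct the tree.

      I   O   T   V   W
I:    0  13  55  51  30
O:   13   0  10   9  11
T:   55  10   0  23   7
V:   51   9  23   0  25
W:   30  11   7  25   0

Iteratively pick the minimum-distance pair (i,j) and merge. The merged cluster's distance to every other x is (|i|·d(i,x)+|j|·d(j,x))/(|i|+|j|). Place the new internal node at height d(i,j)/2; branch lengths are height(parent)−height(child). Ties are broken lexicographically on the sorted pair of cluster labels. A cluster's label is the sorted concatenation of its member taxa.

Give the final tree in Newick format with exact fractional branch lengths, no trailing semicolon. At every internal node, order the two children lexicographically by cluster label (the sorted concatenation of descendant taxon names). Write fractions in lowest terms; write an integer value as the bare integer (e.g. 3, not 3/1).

step 1: merge (T,W) at d=7; branch lengths T→7/2, W→7/2; new cluster TW
  updated: d(I,TW)=85/2, d(O,TW)=21/2, d(TW,V)=24
step 2: merge (O,V) at d=9; branch lengths O→9/2, V→9/2; new cluster OV
  updated: d(I,OV)=32, d(OV,TW)=69/4
step 3: merge (OV,TW) at d=69/4; branch lengths OV→33/8, TW→41/8; new cluster OTVW
  updated: d(I,OTVW)=149/4
step 4: merge (I,OTVW) at d=149/4; branch lengths I→149/8, OTVW→10; new cluster IOTVW
final tree: (I:149/8,((O:9/2,V:9/2):33/8,(T:7/2,W:7/2):41/8):10)
total length: 431/8

(I:149/8,((O:9/2,V:9/2):33/8,(T:7/2,W:7/2):41/8):10)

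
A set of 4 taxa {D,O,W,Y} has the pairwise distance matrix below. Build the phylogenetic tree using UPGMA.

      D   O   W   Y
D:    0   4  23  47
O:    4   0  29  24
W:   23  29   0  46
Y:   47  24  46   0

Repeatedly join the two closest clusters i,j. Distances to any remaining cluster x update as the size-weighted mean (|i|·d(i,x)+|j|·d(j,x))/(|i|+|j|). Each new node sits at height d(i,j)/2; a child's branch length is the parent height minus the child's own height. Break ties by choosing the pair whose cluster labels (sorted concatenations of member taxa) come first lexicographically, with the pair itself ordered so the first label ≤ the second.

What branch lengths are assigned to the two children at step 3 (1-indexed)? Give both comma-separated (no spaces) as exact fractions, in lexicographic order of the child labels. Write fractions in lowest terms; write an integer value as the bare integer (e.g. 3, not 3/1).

1. join D+O (d=4) ⇒ DO; edges |D|=2, |O|=2
  updated: d(DO,W)=26, d(DO,Y)=71/2
2. join DO+W (d=26) ⇒ DOW; edges |DO|=11, |W|=13
  updated: d(DOW,Y)=39
3. join DOW+Y (d=39) ⇒ DOWY; edges |DOW|=13/2, |Y|=39/2
final tree: (((D:2,O:2):11,W:13):13/2,Y:39/2)
total length: 54

13/2,39/2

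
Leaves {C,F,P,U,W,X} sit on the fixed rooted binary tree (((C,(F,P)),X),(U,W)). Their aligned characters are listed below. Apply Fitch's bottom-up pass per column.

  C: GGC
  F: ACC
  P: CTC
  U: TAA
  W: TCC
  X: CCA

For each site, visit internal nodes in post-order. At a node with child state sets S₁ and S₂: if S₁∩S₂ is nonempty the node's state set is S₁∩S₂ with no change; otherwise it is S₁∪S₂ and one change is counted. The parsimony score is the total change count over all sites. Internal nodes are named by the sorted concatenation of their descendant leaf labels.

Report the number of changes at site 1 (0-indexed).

[col 0] FP: children F:{A}, P:{C} ∪→ {A,C}; cost 1
[col 0] CFP: children C:{G}, FP:{A,C} ∪→ {A,C,G}; cost 1
[col 0] CFPX: children CFP:{A,C,G}, X:{C} ∩→ {C}; cost 0
[col 0] UW: children U:{T}, W:{T} ∩→ {T}; cost 0
[col 0] CFPUWX: children CFPX:{C}, UW:{T} ∪→ {C,T}; cost 1
[col 1] FP: children F:{C}, P:{T} ∪→ {C,T}; cost 1
[col 1] CFP: children C:{G}, FP:{C,T} ∪→ {C,G,T}; cost 1
[col 1] CFPX: children CFP:{C,G,T}, X:{C} ∩→ {C}; cost 0
[col 1] UW: children U:{A}, W:{C} ∪→ {A,C}; cost 1
[col 1] CFPUWX: children CFPX:{C}, UW:{A,C} ∩→ {C}; cost 0
[col 2] FP: children F:{C}, P:{C} ∩→ {C}; cost 0
[col 2] CFP: children C:{C}, FP:{C} ∩→ {C}; cost 0
[col 2] CFPX: children CFP:{C}, X:{A} ∪→ {A,C}; cost 1
[col 2] UW: children U:{A}, W:{C} ∪→ {A,C}; cost 1
[col 2] CFPUWX: children CFPX:{A,C}, UW:{A,C} ∩→ {A,C}; cost 0
per-site changes: [3, 3, 2]; total = 8

3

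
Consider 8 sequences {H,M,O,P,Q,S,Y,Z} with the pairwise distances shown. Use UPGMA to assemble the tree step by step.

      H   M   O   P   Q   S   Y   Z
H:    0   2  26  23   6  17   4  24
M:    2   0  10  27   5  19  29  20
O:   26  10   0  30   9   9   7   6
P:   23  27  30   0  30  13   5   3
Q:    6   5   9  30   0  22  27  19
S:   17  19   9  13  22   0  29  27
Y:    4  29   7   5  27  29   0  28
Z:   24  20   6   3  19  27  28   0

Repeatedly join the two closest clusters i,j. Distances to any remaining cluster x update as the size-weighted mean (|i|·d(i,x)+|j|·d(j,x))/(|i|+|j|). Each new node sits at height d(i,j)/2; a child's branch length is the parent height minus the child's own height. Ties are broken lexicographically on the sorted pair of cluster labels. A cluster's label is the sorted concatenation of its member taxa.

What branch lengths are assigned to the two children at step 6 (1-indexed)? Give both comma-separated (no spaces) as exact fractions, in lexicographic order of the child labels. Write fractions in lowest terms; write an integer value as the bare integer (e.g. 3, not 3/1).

83/12,29/3

1. join H+M (d=2) ⇒ HM; edges |H|=1, |M|=1
  updated: d(HM,O)=18, d(HM,P)=25, d(HM,Q)=11/2, d(HM,S)=18, d(HM,Y)=33/2, d(HM,Z)=22
2. join P+Z (d=3) ⇒ PZ; edges |P|=3/2, |Z|=3/2
  updated: d(HM,PZ)=47/2, d(O,PZ)=18, d(PZ,Q)=49/2, d(PZ,S)=20, d(PZ,Y)=33/2
3. join HM+Q (d=11/2) ⇒ HMQ; edges |HM|=7/4, |Q|=11/4
  updated: d(HMQ,O)=15, d(HMQ,PZ)=143/6, d(HMQ,S)=58/3, d(HMQ,Y)=20
4. join O+Y (d=7) ⇒ OY; edges |O|=7/2, |Y|=7/2
  updated: d(HMQ,OY)=35/2, d(OY,PZ)=69/4, d(OY,S)=19
5. join OY+PZ (d=69/4) ⇒ OPYZ; edges |OY|=41/8, |PZ|=57/8
  updated: d(HMQ,OPYZ)=62/3, d(OPYZ,S)=39/2
6. join HMQ+S (d=58/3) ⇒ HMQS; edges |HMQ|=83/12, |S|=29/3
  updated: d(HMQS,OPYZ)=163/8
7. join HMQS+OPYZ (d=163/8) ⇒ HMOPQSYZ; edges |HMQS|=25/48, |OPYZ|=25/16
final tree: ((((H:1,M:1):7/4,Q:11/4):83/12,S:29/3):25/48,((O:7/2,Y:7/2):41/8,(P:3/2,Z:3/2):57/8):25/16)
total length: 569/12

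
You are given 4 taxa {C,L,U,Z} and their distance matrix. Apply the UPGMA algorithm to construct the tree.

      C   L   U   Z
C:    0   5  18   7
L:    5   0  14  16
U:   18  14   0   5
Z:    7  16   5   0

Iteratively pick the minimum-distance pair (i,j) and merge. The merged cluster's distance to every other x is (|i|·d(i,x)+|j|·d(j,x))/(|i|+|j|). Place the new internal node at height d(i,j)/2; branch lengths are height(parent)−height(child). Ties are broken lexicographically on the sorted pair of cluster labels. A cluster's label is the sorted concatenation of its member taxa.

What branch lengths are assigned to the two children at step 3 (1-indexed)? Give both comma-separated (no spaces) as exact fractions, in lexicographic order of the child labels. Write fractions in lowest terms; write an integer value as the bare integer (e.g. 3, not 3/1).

35/8,35/8

1. join C+L (d=5) ⇒ CL; edges |C|=5/2, |L|=5/2
  updated: d(CL,U)=16, d(CL,Z)=23/2
2. join U+Z (d=5) ⇒ UZ; edges |U|=5/2, |Z|=5/2
  updated: d(CL,UZ)=55/4
3. join CL+UZ (d=55/4) ⇒ CLUZ; edges |CL|=35/8, |UZ|=35/8
final tree: ((C:5/2,L:5/2):35/8,(U:5/2,Z:5/2):35/8)
total length: 75/4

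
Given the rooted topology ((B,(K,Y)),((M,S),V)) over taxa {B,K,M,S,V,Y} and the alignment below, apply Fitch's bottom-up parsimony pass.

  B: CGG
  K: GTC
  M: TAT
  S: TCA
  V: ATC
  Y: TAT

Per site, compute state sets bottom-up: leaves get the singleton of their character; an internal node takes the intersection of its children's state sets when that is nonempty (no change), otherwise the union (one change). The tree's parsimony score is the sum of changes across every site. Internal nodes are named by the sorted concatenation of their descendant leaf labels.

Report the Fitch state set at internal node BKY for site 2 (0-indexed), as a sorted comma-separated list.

C,G,T

KY@0: {G} ∪ {T} = {G,T} (union, +1)
BKY@0: {C} ∪ {G,T} = {C,G,T} (union, +1)
MS@0: {T} ∩ {T} = {T} (intersection, +0)
MSV@0: {T} ∪ {A} = {A,T} (union, +1)
BKMSVY@0: {C,G,T} ∩ {A,T} = {T} (intersection, +0)
KY@1: {T} ∪ {A} = {A,T} (union, +1)
BKY@1: {G} ∪ {A,T} = {A,G,T} (union, +1)
MS@1: {A} ∪ {C} = {A,C} (union, +1)
MSV@1: {A,C} ∪ {T} = {A,C,T} (union, +1)
BKMSVY@1: {A,G,T} ∩ {A,C,T} = {A,T} (intersection, +0)
KY@2: {C} ∪ {T} = {C,T} (union, +1)
BKY@2: {G} ∪ {C,T} = {C,G,T} (union, +1)
MS@2: {T} ∪ {A} = {A,T} (union, +1)
MSV@2: {A,T} ∪ {C} = {A,C,T} (union, +1)
BKMSVY@2: {C,G,T} ∩ {A,C,T} = {C,T} (intersection, +0)
per-site changes: [3, 4, 4]; total = 11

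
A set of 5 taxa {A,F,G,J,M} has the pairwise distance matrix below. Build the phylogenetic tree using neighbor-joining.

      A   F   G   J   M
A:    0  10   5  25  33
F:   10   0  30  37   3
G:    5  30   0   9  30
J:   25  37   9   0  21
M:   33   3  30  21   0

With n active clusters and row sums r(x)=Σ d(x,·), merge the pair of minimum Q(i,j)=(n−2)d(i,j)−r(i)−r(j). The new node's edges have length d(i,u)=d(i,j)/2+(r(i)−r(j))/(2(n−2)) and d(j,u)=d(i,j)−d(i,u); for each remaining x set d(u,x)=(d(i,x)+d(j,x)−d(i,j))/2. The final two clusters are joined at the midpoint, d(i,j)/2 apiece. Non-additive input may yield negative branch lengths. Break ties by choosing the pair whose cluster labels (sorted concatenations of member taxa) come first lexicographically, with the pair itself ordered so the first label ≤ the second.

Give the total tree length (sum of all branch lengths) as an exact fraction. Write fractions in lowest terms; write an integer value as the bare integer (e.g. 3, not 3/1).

39

step 1: merge (F,M) at d=3, Q=-158; branch lengths F→1/3, M→8/3; new cluster FM
  updated: d(A,FM)=20, d(FM,G)=57/2, d(FM,J)=55/2
step 2: merge (A,FM) at d=20, Q=-86; branch lengths A→7/2, FM→33/2; new cluster AFM
  updated: d(AFM,G)=27/4, d(AFM,J)=65/4
step 3: merge (AFM,G) at d=27/4, Q=-32; branch lengths AFM→7, G→-1/4; new cluster AFGM
  updated: d(AFGM,J)=37/4
step 4: merge (AFGM,J) at d=37/4; branch lengths AFGM→37/8, J→37/8; new cluster AFGJM
final tree: (((A:7/2,(F:1/3,M:8/3):33/2):7,G:-1/4):37/8,J:37/8)
total length: 39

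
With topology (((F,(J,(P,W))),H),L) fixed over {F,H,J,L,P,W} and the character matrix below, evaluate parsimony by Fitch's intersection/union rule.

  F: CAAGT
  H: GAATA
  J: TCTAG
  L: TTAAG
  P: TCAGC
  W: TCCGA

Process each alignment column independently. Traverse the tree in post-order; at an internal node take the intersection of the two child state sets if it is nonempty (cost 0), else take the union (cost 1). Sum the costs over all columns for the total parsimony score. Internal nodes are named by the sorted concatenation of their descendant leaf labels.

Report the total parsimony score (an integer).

[col 0] PW: children P:{T}, W:{T} ∩→ {T}; cost 0
[col 0] JPW: children J:{T}, PW:{T} ∩→ {T}; cost 0
[col 0] FJPW: children F:{C}, JPW:{T} ∪→ {C,T}; cost 1
[col 0] FHJPW: children FJPW:{C,T}, H:{G} ∪→ {C,G,T}; cost 1
[col 0] FHJLPW: children FHJPW:{C,G,T}, L:{T} ∩→ {T}; cost 0
[col 1] PW: children P:{C}, W:{C} ∩→ {C}; cost 0
[col 1] JPW: children J:{C}, PW:{C} ∩→ {C}; cost 0
[col 1] FJPW: children F:{A}, JPW:{C} ∪→ {A,C}; cost 1
[col 1] FHJPW: children FJPW:{A,C}, H:{A} ∩→ {A}; cost 0
[col 1] FHJLPW: children FHJPW:{A}, L:{T} ∪→ {A,T}; cost 1
[col 2] PW: children P:{A}, W:{C} ∪→ {A,C}; cost 1
[col 2] JPW: children J:{T}, PW:{A,C} ∪→ {A,C,T}; cost 1
[col 2] FJPW: children F:{A}, JPW:{A,C,T} ∩→ {A}; cost 0
[col 2] FHJPW: children FJPW:{A}, H:{A} ∩→ {A}; cost 0
[col 2] FHJLPW: children FHJPW:{A}, L:{A} ∩→ {A}; cost 0
[col 3] PW: children P:{G}, W:{G} ∩→ {G}; cost 0
[col 3] JPW: children J:{A}, PW:{G} ∪→ {A,G}; cost 1
[col 3] FJPW: children F:{G}, JPW:{A,G} ∩→ {G}; cost 0
[col 3] FHJPW: children FJPW:{G}, H:{T} ∪→ {G,T}; cost 1
[col 3] FHJLPW: children FHJPW:{G,T}, L:{A} ∪→ {A,G,T}; cost 1
[col 4] PW: children P:{C}, W:{A} ∪→ {A,C}; cost 1
[col 4] JPW: children J:{G}, PW:{A,C} ∪→ {A,C,G}; cost 1
[col 4] FJPW: children F:{T}, JPW:{A,C,G} ∪→ {A,C,G,T}; cost 1
[col 4] FHJPW: children FJPW:{A,C,G,T}, H:{A} ∩→ {A}; cost 0
[col 4] FHJLPW: children FHJPW:{A}, L:{G} ∪→ {A,G}; cost 1
per-site changes: [2, 2, 2, 3, 4]; total = 13

13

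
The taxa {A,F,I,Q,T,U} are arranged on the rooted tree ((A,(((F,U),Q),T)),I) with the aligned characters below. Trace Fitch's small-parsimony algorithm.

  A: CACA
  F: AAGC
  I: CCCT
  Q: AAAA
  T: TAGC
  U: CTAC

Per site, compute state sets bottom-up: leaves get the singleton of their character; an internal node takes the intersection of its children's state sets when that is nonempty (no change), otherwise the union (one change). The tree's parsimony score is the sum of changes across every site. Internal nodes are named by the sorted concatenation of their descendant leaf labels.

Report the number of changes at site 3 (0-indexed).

3

site 0, node FU: F={A} ∪ U={C} → {A,C} (+1)
site 0, node FQU: FU={A,C} ∩ Q={A} → {A} (+0)
site 0, node FQTU: FQU={A} ∪ T={T} → {A,T} (+1)
site 0, node AFQTU: A={C} ∪ FQTU={A,T} → {A,C,T} (+1)
site 0, node AFIQTU: AFQTU={A,C,T} ∩ I={C} → {C} (+0)
site 1, node FU: F={A} ∪ U={T} → {A,T} (+1)
site 1, node FQU: FU={A,T} ∩ Q={A} → {A} (+0)
site 1, node FQTU: FQU={A} ∩ T={A} → {A} (+0)
site 1, node AFQTU: A={A} ∩ FQTU={A} → {A} (+0)
site 1, node AFIQTU: AFQTU={A} ∪ I={C} → {A,C} (+1)
site 2, node FU: F={G} ∪ U={A} → {A,G} (+1)
site 2, node FQU: FU={A,G} ∩ Q={A} → {A} (+0)
site 2, node FQTU: FQU={A} ∪ T={G} → {A,G} (+1)
site 2, node AFQTU: A={C} ∪ FQTU={A,G} → {A,C,G} (+1)
site 2, node AFIQTU: AFQTU={A,C,G} ∩ I={C} → {C} (+0)
site 3, node FU: F={C} ∩ U={C} → {C} (+0)
site 3, node FQU: FU={C} ∪ Q={A} → {A,C} (+1)
site 3, node FQTU: FQU={A,C} ∩ T={C} → {C} (+0)
site 3, node AFQTU: A={A} ∪ FQTU={C} → {A,C} (+1)
site 3, node AFIQTU: AFQTU={A,C} ∪ I={T} → {A,C,T} (+1)
per-site changes: [3, 2, 3, 3]; total = 11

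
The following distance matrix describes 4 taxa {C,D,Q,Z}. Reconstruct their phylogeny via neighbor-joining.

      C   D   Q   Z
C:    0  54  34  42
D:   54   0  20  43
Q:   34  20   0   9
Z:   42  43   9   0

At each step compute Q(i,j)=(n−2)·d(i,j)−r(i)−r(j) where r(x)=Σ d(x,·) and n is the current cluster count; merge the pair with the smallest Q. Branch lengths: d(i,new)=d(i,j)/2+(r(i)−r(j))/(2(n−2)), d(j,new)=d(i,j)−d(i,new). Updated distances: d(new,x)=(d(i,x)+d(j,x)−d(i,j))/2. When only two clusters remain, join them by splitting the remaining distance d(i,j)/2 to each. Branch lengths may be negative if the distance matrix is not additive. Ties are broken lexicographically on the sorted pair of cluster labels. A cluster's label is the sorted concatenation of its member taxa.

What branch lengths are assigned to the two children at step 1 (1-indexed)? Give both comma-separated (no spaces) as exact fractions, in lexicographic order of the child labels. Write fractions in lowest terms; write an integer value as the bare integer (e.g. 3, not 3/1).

step 1: merge (C,Z) at d=42, Q=-140; branch lengths C→30, Z→12; new cluster CZ
  updated: d(CZ,D)=55/2, d(CZ,Q)=1/2
step 2: merge (CZ,D) at d=55/2, Q=-48; branch lengths CZ→4, D→47/2; new cluster CDZ
  updated: d(CDZ,Q)=-7/2
step 3: merge (CDZ,Q) at d=-7/2; branch lengths CDZ→-7/4, Q→-7/4; new cluster CDQZ
final tree: (((C:30,Z:12):4,D:47/2):-7/4,Q:-7/4)
total length: 66

30,12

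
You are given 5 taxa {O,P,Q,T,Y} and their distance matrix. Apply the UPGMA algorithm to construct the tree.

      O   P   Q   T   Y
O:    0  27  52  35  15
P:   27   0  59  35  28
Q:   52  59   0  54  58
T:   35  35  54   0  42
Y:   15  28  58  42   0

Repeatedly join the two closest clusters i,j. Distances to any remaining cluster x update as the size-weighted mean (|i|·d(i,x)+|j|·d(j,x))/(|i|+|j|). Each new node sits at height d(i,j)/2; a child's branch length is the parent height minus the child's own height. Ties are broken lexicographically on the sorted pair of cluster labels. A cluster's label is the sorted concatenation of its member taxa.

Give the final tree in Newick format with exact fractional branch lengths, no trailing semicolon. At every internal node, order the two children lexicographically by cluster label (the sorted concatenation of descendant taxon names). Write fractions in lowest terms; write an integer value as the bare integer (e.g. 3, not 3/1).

((((O:15/2,Y:15/2):25/4,P:55/4):59/12,T:56/3):221/24,Q:223/8)

1. join O+Y (d=15) ⇒ OY; edges |O|=15/2, |Y|=15/2
  updated: d(OY,P)=55/2, d(OY,Q)=55, d(OY,T)=77/2
2. join OY+P (d=55/2) ⇒ OPY; edges |OY|=25/4, |P|=55/4
  updated: d(OPY,Q)=169/3, d(OPY,T)=112/3
3. join OPY+T (d=112/3) ⇒ OPTY; edges |OPY|=59/12, |T|=56/3
  updated: d(OPTY,Q)=223/4
4. join OPTY+Q (d=223/4) ⇒ OPQTY; edges |OPTY|=221/24, |Q|=223/8
final tree: ((((O:15/2,Y:15/2):25/4,P:55/4):59/12,T:56/3):221/24,Q:223/8)
total length: 287/3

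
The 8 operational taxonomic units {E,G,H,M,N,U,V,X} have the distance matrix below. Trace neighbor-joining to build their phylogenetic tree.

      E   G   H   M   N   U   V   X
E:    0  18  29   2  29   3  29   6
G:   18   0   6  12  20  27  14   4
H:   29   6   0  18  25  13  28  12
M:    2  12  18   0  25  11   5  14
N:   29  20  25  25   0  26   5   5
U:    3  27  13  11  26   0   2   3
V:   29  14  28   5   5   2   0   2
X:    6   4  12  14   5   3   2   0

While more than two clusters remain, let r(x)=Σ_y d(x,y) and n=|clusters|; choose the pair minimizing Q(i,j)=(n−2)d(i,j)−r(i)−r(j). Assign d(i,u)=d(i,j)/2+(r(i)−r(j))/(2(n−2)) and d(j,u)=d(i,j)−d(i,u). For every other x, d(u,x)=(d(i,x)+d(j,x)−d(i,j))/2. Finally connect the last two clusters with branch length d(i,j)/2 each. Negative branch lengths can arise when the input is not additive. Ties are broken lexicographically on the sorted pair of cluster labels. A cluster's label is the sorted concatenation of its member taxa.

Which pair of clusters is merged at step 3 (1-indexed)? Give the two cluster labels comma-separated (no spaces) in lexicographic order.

1. join G+H (d=6, Q=-196) ⇒ GH; edges |G|=1/2, |H|=11/2
  updated: d(E,GH)=41/2, d(GH,M)=12, d(GH,N)=39/2, d(GH,U)=17, d(GH,V)=18, d(GH,X)=5
2. join E+M (d=2, Q=-297/2) ⇒ EM; edges |E|=61/20, |M|=-21/20
  updated: d(EM,GH)=61/4, d(EM,N)=26, d(EM,U)=6, d(EM,V)=16, d(EM,X)=9
3. join N+V (d=5, Q=-209/2) ⇒ NV; edges |N|=117/16, |V|=-37/16
  updated: d(EM,NV)=37/2, d(GH,NV)=65/4, d(NV,U)=23/2, d(NV,X)=1
4. join EM+U (d=6, Q=-273/4) ⇒ EMU; edges |EM|=39/8, |U|=9/8
  updated: d(EMU,GH)=105/8, d(EMU,NV)=12, d(EMU,X)=3
5. join EMU+GH (d=105/8, Q=-145/4) ⇒ EGHMU; edges |EMU|=5, |GH|=65/8
  updated: d(EGHMU,NV)=121/16, d(EGHMU,X)=-41/16
6. join EGHMU+NV (d=121/16, Q=-6) ⇒ EGHMNUV; edges |EGHMU|=2, |NV|=89/16
  updated: d(EGHMNUV,X)=-73/16
7. join EGHMNUV+X (d=-73/16) ⇒ EGHMNUVX; edges |EGHMNUV|=-73/32, |X|=-73/32
final tree: (((((E:61/20,M:-21/20):39/8,U:9/8):5,(G:1/2,H:11/2):65/8):2,(N:117/16,V:-37/16):89/16):-73/32,X:-73/32)
total length: 281/8

N,V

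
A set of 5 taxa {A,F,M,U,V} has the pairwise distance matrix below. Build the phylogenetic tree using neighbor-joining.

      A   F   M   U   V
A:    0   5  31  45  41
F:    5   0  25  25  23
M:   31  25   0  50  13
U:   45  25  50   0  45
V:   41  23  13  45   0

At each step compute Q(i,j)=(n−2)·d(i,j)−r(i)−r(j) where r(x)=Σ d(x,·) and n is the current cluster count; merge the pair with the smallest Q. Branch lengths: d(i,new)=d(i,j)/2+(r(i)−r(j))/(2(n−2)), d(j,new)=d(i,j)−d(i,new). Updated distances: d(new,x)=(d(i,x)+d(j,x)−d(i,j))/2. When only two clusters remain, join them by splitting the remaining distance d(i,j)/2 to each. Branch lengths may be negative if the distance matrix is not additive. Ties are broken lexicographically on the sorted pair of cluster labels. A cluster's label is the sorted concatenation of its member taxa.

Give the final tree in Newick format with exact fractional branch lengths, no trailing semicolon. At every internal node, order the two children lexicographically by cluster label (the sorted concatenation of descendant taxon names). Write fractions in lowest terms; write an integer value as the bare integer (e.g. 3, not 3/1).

(((A:21/2,F:-11/2):25/4,(M:6,V:7):59/4):105/8,U:105/8)

iteration 1: select M,V (d=13, Q=-202); attach at lengths (6, 7); label the merged cluster MV
  updated: d(A,MV)=59/2, d(F,MV)=35/2, d(MV,U)=41
iteration 2: select A,F (d=5, Q=-117); attach at lengths (21/2, -11/2); label the merged cluster AF
  updated: d(AF,MV)=21, d(AF,U)=65/2
iteration 3: select AF,MV (d=21, Q=-189/2); attach at lengths (25/4, 59/4); label the merged cluster AFMV
  updated: d(AFMV,U)=105/4
iteration 4: select AFMV,U (d=105/4); attach at lengths (105/8, 105/8); label the merged cluster AFMUV
final tree: (((A:21/2,F:-11/2):25/4,(M:6,V:7):59/4):105/8,U:105/8)
total length: 261/4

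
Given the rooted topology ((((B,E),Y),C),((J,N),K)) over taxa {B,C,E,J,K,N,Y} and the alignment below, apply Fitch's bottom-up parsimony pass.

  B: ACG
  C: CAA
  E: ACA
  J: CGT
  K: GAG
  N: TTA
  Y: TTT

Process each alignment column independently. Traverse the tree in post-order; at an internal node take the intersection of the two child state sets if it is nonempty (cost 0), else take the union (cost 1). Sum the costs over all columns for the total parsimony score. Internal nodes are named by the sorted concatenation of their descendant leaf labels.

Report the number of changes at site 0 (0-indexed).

4

BE@0: {A} ∩ {A} = {A} (intersection, +0)
BEY@0: {A} ∪ {T} = {A,T} (union, +1)
BCEY@0: {A,T} ∪ {C} = {A,C,T} (union, +1)
JN@0: {C} ∪ {T} = {C,T} (union, +1)
JKN@0: {C,T} ∪ {G} = {C,G,T} (union, +1)
BCEJKNY@0: {A,C,T} ∩ {C,G,T} = {C,T} (intersection, +0)
BE@1: {C} ∩ {C} = {C} (intersection, +0)
BEY@1: {C} ∪ {T} = {C,T} (union, +1)
BCEY@1: {C,T} ∪ {A} = {A,C,T} (union, +1)
JN@1: {G} ∪ {T} = {G,T} (union, +1)
JKN@1: {G,T} ∪ {A} = {A,G,T} (union, +1)
BCEJKNY@1: {A,C,T} ∩ {A,G,T} = {A,T} (intersection, +0)
BE@2: {G} ∪ {A} = {A,G} (union, +1)
BEY@2: {A,G} ∪ {T} = {A,G,T} (union, +1)
BCEY@2: {A,G,T} ∩ {A} = {A} (intersection, +0)
JN@2: {T} ∪ {A} = {A,T} (union, +1)
JKN@2: {A,T} ∪ {G} = {A,G,T} (union, +1)
BCEJKNY@2: {A} ∩ {A,G,T} = {A} (intersection, +0)
per-site changes: [4, 4, 4]; total = 12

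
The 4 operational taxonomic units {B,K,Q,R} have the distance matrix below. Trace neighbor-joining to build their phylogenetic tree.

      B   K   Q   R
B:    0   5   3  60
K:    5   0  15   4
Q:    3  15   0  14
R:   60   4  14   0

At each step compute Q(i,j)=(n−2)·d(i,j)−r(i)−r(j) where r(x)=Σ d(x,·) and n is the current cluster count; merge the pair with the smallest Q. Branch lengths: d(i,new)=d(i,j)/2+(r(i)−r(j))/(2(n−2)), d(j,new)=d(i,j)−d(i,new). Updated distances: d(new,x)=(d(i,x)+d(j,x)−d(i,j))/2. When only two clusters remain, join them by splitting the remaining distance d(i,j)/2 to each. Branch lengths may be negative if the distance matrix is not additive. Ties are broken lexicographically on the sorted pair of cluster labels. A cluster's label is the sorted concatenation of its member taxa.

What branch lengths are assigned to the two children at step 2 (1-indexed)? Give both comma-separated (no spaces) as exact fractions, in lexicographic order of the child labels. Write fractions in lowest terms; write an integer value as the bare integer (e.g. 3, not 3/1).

20,-23/2

step 1: merge (B,Q) at d=3, Q=-94; branch lengths B→21/2, Q→-15/2; new cluster BQ
  updated: d(BQ,K)=17/2, d(BQ,R)=71/2
step 2: merge (BQ,K) at d=17/2, Q=-48; branch lengths BQ→20, K→-23/2; new cluster BKQ
  updated: d(BKQ,R)=31/2
step 3: merge (BKQ,R) at d=31/2; branch lengths BKQ→31/4, R→31/4; new cluster BKQR
final tree: (((B:21/2,Q:-15/2):20,K:-23/2):31/4,R:31/4)
total length: 27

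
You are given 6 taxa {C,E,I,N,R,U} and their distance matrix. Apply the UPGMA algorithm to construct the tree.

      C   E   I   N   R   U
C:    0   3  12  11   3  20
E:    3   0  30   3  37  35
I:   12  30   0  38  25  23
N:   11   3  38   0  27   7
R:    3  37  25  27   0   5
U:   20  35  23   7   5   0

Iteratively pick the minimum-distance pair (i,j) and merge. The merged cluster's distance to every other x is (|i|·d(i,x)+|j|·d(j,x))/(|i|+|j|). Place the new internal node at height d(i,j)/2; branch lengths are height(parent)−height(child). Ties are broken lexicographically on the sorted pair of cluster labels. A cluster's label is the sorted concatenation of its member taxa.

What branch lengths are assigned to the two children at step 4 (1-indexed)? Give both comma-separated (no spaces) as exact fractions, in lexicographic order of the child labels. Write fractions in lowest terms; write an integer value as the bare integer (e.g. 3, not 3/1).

iteration 1: select C,E (d=3); attach at lengths (3/2, 3/2); label the merged cluster CE
  updated: d(CE,I)=21, d(CE,N)=7, d(CE,R)=20, d(CE,U)=55/2
iteration 2: select R,U (d=5); attach at lengths (5/2, 5/2); label the merged cluster RU
  updated: d(CE,RU)=95/4, d(I,RU)=24, d(N,RU)=17
iteration 3: select CE,N (d=7); attach at lengths (2, 7/2); label the merged cluster CEN
  updated: d(CEN,I)=80/3, d(CEN,RU)=43/2
iteration 4: select CEN,RU (d=43/2); attach at lengths (29/4, 33/4); label the merged cluster CENRU
  updated: d(CENRU,I)=128/5
iteration 5: select CENRU,I (d=128/5); attach at lengths (41/20, 64/5); label the merged cluster CEINRU
final tree: ((((C:3/2,E:3/2):2,N:7/2):29/4,(R:5/2,U:5/2):33/4):41/20,I:64/5)
total length: 877/20

29/4,33/4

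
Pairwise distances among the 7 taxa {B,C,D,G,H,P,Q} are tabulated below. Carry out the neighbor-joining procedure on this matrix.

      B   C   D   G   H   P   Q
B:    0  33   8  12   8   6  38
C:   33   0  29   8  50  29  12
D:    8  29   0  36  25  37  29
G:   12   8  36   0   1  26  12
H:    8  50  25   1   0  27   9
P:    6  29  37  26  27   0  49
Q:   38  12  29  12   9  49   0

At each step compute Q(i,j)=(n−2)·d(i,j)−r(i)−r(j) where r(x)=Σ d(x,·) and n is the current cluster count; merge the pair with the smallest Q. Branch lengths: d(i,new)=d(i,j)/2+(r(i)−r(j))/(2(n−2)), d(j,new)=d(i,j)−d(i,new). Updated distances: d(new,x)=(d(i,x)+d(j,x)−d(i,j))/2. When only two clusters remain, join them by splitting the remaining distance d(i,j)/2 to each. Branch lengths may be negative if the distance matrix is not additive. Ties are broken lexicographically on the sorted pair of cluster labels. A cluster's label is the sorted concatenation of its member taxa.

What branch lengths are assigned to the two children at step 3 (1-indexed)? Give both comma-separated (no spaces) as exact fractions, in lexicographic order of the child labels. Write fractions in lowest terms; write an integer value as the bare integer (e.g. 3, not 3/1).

89/12,17/6

step 1: merge (C,Q) at d=12, Q=-250; branch lengths C→36/5, Q→24/5; new cluster CQ
  updated: d(B,CQ)=59/2, d(CQ,D)=23, d(CQ,G)=4, d(CQ,H)=47/2, d(CQ,P)=33
step 2: merge (CQ,G) at d=4, Q=-176; branch lengths CQ→25/4, G→-9/4; new cluster CGQ
  updated: d(B,CGQ)=75/4, d(CGQ,D)=55/2, d(CGQ,H)=41/4, d(CGQ,P)=55/2
step 3: merge (CGQ,H) at d=41/4, Q=-247/2; branch lengths CGQ→89/12, H→17/6; new cluster CGHQ
  updated: d(B,CGHQ)=33/4, d(CGHQ,D)=169/8, d(CGHQ,P)=177/8
step 4: merge (B,P) at d=6, Q=-603/8; branch lengths B→-247/32, P→439/32; new cluster BP
  updated: d(BP,CGHQ)=195/16, d(BP,D)=39/2
step 5: merge (BP,CGHQ) at d=195/16, Q=-845/16; branch lengths BP→169/32, CGHQ→221/32; new cluster BCGHPQ
  updated: d(BCGHPQ,D)=455/32
step 6: merge (BCGHPQ,D) at d=455/32; branch lengths BCGHPQ→455/64, D→455/64; new cluster BCDGHPQ
final tree: (((B:-247/32,P:439/32):169/32,(((C:36/5,Q:24/5):25/4,G:-9/4):89/12,H:17/6):221/32):455/64,D:455/64)
total length: 1877/32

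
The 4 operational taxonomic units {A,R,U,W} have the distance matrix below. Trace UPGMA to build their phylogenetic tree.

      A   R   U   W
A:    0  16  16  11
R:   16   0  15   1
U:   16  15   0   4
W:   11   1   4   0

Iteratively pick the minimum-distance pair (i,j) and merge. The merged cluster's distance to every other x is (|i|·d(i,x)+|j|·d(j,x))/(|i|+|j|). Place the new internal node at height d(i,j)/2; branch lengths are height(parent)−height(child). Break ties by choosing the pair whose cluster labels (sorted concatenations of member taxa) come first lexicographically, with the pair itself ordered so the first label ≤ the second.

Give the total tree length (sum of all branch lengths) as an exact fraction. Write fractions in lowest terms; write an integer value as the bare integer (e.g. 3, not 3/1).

235/12

1. join R+W (d=1) ⇒ RW; edges |R|=1/2, |W|=1/2
  updated: d(A,RW)=27/2, d(RW,U)=19/2
2. join RW+U (d=19/2) ⇒ RUW; edges |RW|=17/4, |U|=19/4
  updated: d(A,RUW)=43/3
3. join A+RUW (d=43/3) ⇒ ARUW; edges |A|=43/6, |RUW|=29/12
final tree: (A:43/6,((R:1/2,W:1/2):17/4,U:19/4):29/12)
total length: 235/12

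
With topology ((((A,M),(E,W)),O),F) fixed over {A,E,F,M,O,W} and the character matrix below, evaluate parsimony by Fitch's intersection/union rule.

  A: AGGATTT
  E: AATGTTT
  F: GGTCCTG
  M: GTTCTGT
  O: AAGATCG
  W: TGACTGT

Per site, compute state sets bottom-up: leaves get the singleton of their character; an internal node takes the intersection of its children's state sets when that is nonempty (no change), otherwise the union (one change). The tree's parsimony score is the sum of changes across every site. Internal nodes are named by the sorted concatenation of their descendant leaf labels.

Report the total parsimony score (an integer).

site 0, node AM: A={A} ∪ M={G} → {A,G} (+1)
site 0, node EW: E={A} ∪ W={T} → {A,T} (+1)
site 0, node AEMW: AM={A,G} ∩ EW={A,T} → {A} (+0)
site 0, node AEMOW: AEMW={A} ∩ O={A} → {A} (+0)
site 0, node AEFMOW: AEMOW={A} ∪ F={G} → {A,G} (+1)
site 1, node AM: A={G} ∪ M={T} → {G,T} (+1)
site 1, node EW: E={A} ∪ W={G} → {A,G} (+1)
site 1, node AEMW: AM={G,T} ∩ EW={A,G} → {G} (+0)
site 1, node AEMOW: AEMW={G} ∪ O={A} → {A,G} (+1)
site 1, node AEFMOW: AEMOW={A,G} ∩ F={G} → {G} (+0)
site 2, node AM: A={G} ∪ M={T} → {G,T} (+1)
site 2, node EW: E={T} ∪ W={A} → {A,T} (+1)
site 2, node AEMW: AM={G,T} ∩ EW={A,T} → {T} (+0)
site 2, node AEMOW: AEMW={T} ∪ O={G} → {G,T} (+1)
site 2, node AEFMOW: AEMOW={G,T} ∩ F={T} → {T} (+0)
site 3, node AM: A={A} ∪ M={C} → {A,C} (+1)
site 3, node EW: E={G} ∪ W={C} → {C,G} (+1)
site 3, node AEMW: AM={A,C} ∩ EW={C,G} → {C} (+0)
site 3, node AEMOW: AEMW={C} ∪ O={A} → {A,C} (+1)
site 3, node AEFMOW: AEMOW={A,C} ∩ F={C} → {C} (+0)
site 4, node AM: A={T} ∩ M={T} → {T} (+0)
site 4, node EW: E={T} ∩ W={T} → {T} (+0)
site 4, node AEMW: AM={T} ∩ EW={T} → {T} (+0)
site 4, node AEMOW: AEMW={T} ∩ O={T} → {T} (+0)
site 4, node AEFMOW: AEMOW={T} ∪ F={C} → {C,T} (+1)
site 5, node AM: A={T} ∪ M={G} → {G,T} (+1)
site 5, node EW: E={T} ∪ W={G} → {G,T} (+1)
site 5, node AEMW: AM={G,T} ∩ EW={G,T} → {G,T} (+0)
site 5, node AEMOW: AEMW={G,T} ∪ O={C} → {C,G,T} (+1)
site 5, node AEFMOW: AEMOW={C,G,T} ∩ F={T} → {T} (+0)
site 6, node AM: A={T} ∩ M={T} → {T} (+0)
site 6, node EW: E={T} ∩ W={T} → {T} (+0)
site 6, node AEMW: AM={T} ∩ EW={T} → {T} (+0)
site 6, node AEMOW: AEMW={T} ∪ O={G} → {G,T} (+1)
site 6, node AEFMOW: AEMOW={G,T} ∩ F={G} → {G} (+0)
per-site changes: [3, 3, 3, 3, 1, 3, 1]; total = 17

17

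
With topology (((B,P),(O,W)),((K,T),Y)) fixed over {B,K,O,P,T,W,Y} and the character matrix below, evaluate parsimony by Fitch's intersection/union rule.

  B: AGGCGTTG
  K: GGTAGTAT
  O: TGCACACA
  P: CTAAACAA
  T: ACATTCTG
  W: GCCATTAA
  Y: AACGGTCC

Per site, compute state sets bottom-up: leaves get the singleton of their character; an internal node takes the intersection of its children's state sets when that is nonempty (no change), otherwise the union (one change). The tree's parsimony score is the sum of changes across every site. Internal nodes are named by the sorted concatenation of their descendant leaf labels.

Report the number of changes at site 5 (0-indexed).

3

BP@0: {A} ∪ {C} = {A,C} (union, +1)
OW@0: {T} ∪ {G} = {G,T} (union, +1)
BOPW@0: {A,C} ∪ {G,T} = {A,C,G,T} (union, +1)
KT@0: {G} ∪ {A} = {A,G} (union, +1)
KTY@0: {A,G} ∩ {A} = {A} (intersection, +0)
BKOPTWY@0: {A,C,G,T} ∩ {A} = {A} (intersection, +0)
BP@1: {G} ∪ {T} = {G,T} (union, +1)
OW@1: {G} ∪ {C} = {C,G} (union, +1)
BOPW@1: {G,T} ∩ {C,G} = {G} (intersection, +0)
KT@1: {G} ∪ {C} = {C,G} (union, +1)
KTY@1: {C,G} ∪ {A} = {A,C,G} (union, +1)
BKOPTWY@1: {G} ∩ {A,C,G} = {G} (intersection, +0)
BP@2: {G} ∪ {A} = {A,G} (union, +1)
OW@2: {C} ∩ {C} = {C} (intersection, +0)
BOPW@2: {A,G} ∪ {C} = {A,C,G} (union, +1)
KT@2: {T} ∪ {A} = {A,T} (union, +1)
KTY@2: {A,T} ∪ {C} = {A,C,T} (union, +1)
BKOPTWY@2: {A,C,G} ∩ {A,C,T} = {A,C} (intersection, +0)
BP@3: {C} ∪ {A} = {A,C} (union, +1)
OW@3: {A} ∩ {A} = {A} (intersection, +0)
BOPW@3: {A,C} ∩ {A} = {A} (intersection, +0)
KT@3: {A} ∪ {T} = {A,T} (union, +1)
KTY@3: {A,T} ∪ {G} = {A,G,T} (union, +1)
BKOPTWY@3: {A} ∩ {A,G,T} = {A} (intersection, +0)
BP@4: {G} ∪ {A} = {A,G} (union, +1)
OW@4: {C} ∪ {T} = {C,T} (union, +1)
BOPW@4: {A,G} ∪ {C,T} = {A,C,G,T} (union, +1)
KT@4: {G} ∪ {T} = {G,T} (union, +1)
KTY@4: {G,T} ∩ {G} = {G} (intersection, +0)
BKOPTWY@4: {A,C,G,T} ∩ {G} = {G} (intersection, +0)
BP@5: {T} ∪ {C} = {C,T} (union, +1)
OW@5: {A} ∪ {T} = {A,T} (union, +1)
BOPW@5: {C,T} ∩ {A,T} = {T} (intersection, +0)
KT@5: {T} ∪ {C} = {C,T} (union, +1)
KTY@5: {C,T} ∩ {T} = {T} (intersection, +0)
BKOPTWY@5: {T} ∩ {T} = {T} (intersection, +0)
BP@6: {T} ∪ {A} = {A,T} (union, +1)
OW@6: {C} ∪ {A} = {A,C} (union, +1)
BOPW@6: {A,T} ∩ {A,C} = {A} (intersection, +0)
KT@6: {A} ∪ {T} = {A,T} (union, +1)
KTY@6: {A,T} ∪ {C} = {A,C,T} (union, +1)
BKOPTWY@6: {A} ∩ {A,C,T} = {A} (intersection, +0)
BP@7: {G} ∪ {A} = {A,G} (union, +1)
OW@7: {A} ∩ {A} = {A} (intersection, +0)
BOPW@7: {A,G} ∩ {A} = {A} (intersection, +0)
KT@7: {T} ∪ {G} = {G,T} (union, +1)
KTY@7: {G,T} ∪ {C} = {C,G,T} (union, +1)
BKOPTWY@7: {A} ∪ {C,G,T} = {A,C,G,T} (union, +1)
per-site changes: [4, 4, 4, 3, 4, 3, 4, 4]; total = 30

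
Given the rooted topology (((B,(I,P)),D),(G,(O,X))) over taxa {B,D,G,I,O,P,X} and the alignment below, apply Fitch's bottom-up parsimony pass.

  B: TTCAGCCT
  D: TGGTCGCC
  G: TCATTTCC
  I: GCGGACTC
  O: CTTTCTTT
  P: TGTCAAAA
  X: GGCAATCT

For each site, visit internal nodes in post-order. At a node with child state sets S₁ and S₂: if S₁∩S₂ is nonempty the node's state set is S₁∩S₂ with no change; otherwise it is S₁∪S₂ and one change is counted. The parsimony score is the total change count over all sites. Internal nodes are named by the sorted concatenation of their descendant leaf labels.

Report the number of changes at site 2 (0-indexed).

5

[col 0] IP: children I:{G}, P:{T} ∪→ {G,T}; cost 1
[col 0] BIP: children B:{T}, IP:{G,T} ∩→ {T}; cost 0
[col 0] BDIP: children BIP:{T}, D:{T} ∩→ {T}; cost 0
[col 0] OX: children O:{C}, X:{G} ∪→ {C,G}; cost 1
[col 0] GOX: children G:{T}, OX:{C,G} ∪→ {C,G,T}; cost 1
[col 0] BDGIOPX: children BDIP:{T}, GOX:{C,G,T} ∩→ {T}; cost 0
[col 1] IP: children I:{C}, P:{G} ∪→ {C,G}; cost 1
[col 1] BIP: children B:{T}, IP:{C,G} ∪→ {C,G,T}; cost 1
[col 1] BDIP: children BIP:{C,G,T}, D:{G} ∩→ {G}; cost 0
[col 1] OX: children O:{T}, X:{G} ∪→ {G,T}; cost 1
[col 1] GOX: children G:{C}, OX:{G,T} ∪→ {C,G,T}; cost 1
[col 1] BDGIOPX: children BDIP:{G}, GOX:{C,G,T} ∩→ {G}; cost 0
[col 2] IP: children I:{G}, P:{T} ∪→ {G,T}; cost 1
[col 2] BIP: children B:{C}, IP:{G,T} ∪→ {C,G,T}; cost 1
[col 2] BDIP: children BIP:{C,G,T}, D:{G} ∩→ {G}; cost 0
[col 2] OX: children O:{T}, X:{C} ∪→ {C,T}; cost 1
[col 2] GOX: children G:{A}, OX:{C,T} ∪→ {A,C,T}; cost 1
[col 2] BDGIOPX: children BDIP:{G}, GOX:{A,C,T} ∪→ {A,C,G,T}; cost 1
[col 3] IP: children I:{G}, P:{C} ∪→ {C,G}; cost 1
[col 3] BIP: children B:{A}, IP:{C,G} ∪→ {A,C,G}; cost 1
[col 3] BDIP: children BIP:{A,C,G}, D:{T} ∪→ {A,C,G,T}; cost 1
[col 3] OX: children O:{T}, X:{A} ∪→ {A,T}; cost 1
[col 3] GOX: children G:{T}, OX:{A,T} ∩→ {T}; cost 0
[col 3] BDGIOPX: children BDIP:{A,C,G,T}, GOX:{T} ∩→ {T}; cost 0
[col 4] IP: children I:{A}, P:{A} ∩→ {A}; cost 0
[col 4] BIP: children B:{G}, IP:{A} ∪→ {A,G}; cost 1
[col 4] BDIP: children BIP:{A,G}, D:{C} ∪→ {A,C,G}; cost 1
[col 4] OX: children O:{C}, X:{A} ∪→ {A,C}; cost 1
[col 4] GOX: children G:{T}, OX:{A,C} ∪→ {A,C,T}; cost 1
[col 4] BDGIOPX: children BDIP:{A,C,G}, GOX:{A,C,T} ∩→ {A,C}; cost 0
[col 5] IP: children I:{C}, P:{A} ∪→ {A,C}; cost 1
[col 5] BIP: children B:{C}, IP:{A,C} ∩→ {C}; cost 0
[col 5] BDIP: children BIP:{C}, D:{G} ∪→ {C,G}; cost 1
[col 5] OX: children O:{T}, X:{T} ∩→ {T}; cost 0
[col 5] GOX: children G:{T}, OX:{T} ∩→ {T}; cost 0
[col 5] BDGIOPX: children BDIP:{C,G}, GOX:{T} ∪→ {C,G,T}; cost 1
[col 6] IP: children I:{T}, P:{A} ∪→ {A,T}; cost 1
[col 6] BIP: children B:{C}, IP:{A,T} ∪→ {A,C,T}; cost 1
[col 6] BDIP: children BIP:{A,C,T}, D:{C} ∩→ {C}; cost 0
[col 6] OX: children O:{T}, X:{C} ∪→ {C,T}; cost 1
[col 6] GOX: children G:{C}, OX:{C,T} ∩→ {C}; cost 0
[col 6] BDGIOPX: children BDIP:{C}, GOX:{C} ∩→ {C}; cost 0
[col 7] IP: children I:{C}, P:{A} ∪→ {A,C}; cost 1
[col 7] BIP: children B:{T}, IP:{A,C} ∪→ {A,C,T}; cost 1
[col 7] BDIP: children BIP:{A,C,T}, D:{C} ∩→ {C}; cost 0
[col 7] OX: children O:{T}, X:{T} ∩→ {T}; cost 0
[col 7] GOX: children G:{C}, OX:{T} ∪→ {C,T}; cost 1
[col 7] BDGIOPX: children BDIP:{C}, GOX:{C,T} ∩→ {C}; cost 0
per-site changes: [3, 4, 5, 4, 4, 3, 3, 3]; total = 29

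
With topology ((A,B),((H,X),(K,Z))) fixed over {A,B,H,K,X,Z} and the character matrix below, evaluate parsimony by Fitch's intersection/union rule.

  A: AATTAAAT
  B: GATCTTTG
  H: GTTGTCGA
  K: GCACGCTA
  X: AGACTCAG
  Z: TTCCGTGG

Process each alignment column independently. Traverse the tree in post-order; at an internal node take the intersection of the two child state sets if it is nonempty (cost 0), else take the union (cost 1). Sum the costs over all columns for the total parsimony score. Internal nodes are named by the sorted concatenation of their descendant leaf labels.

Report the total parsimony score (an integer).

site 0, node AB: A={A} ∪ B={G} → {A,G} (+1)
site 0, node HX: H={G} ∪ X={A} → {A,G} (+1)
site 0, node KZ: K={G} ∪ Z={T} → {G,T} (+1)
site 0, node HKXZ: HX={A,G} ∩ KZ={G,T} → {G} (+0)
site 0, node ABHKXZ: AB={A,G} ∩ HKXZ={G} → {G} (+0)
site 1, node AB: A={A} ∩ B={A} → {A} (+0)
site 1, node HX: H={T} ∪ X={G} → {G,T} (+1)
site 1, node KZ: K={C} ∪ Z={T} → {C,T} (+1)
site 1, node HKXZ: HX={G,T} ∩ KZ={C,T} → {T} (+0)
site 1, node ABHKXZ: AB={A} ∪ HKXZ={T} → {A,T} (+1)
site 2, node AB: A={T} ∩ B={T} → {T} (+0)
site 2, node HX: H={T} ∪ X={A} → {A,T} (+1)
site 2, node KZ: K={A} ∪ Z={C} → {A,C} (+1)
site 2, node HKXZ: HX={A,T} ∩ KZ={A,C} → {A} (+0)
site 2, node ABHKXZ: AB={T} ∪ HKXZ={A} → {A,T} (+1)
site 3, node AB: A={T} ∪ B={C} → {C,T} (+1)
site 3, node HX: H={G} ∪ X={C} → {C,G} (+1)
site 3, node KZ: K={C} ∩ Z={C} → {C} (+0)
site 3, node HKXZ: HX={C,G} ∩ KZ={C} → {C} (+0)
site 3, node ABHKXZ: AB={C,T} ∩ HKXZ={C} → {C} (+0)
site 4, node AB: A={A} ∪ B={T} → {A,T} (+1)
site 4, node HX: H={T} ∩ X={T} → {T} (+0)
site 4, node KZ: K={G} ∩ Z={G} → {G} (+0)
site 4, node HKXZ: HX={T} ∪ KZ={G} → {G,T} (+1)
site 4, node ABHKXZ: AB={A,T} ∩ HKXZ={G,T} → {T} (+0)
site 5, node AB: A={A} ∪ B={T} → {A,T} (+1)
site 5, node HX: H={C} ∩ X={C} → {C} (+0)
site 5, node KZ: K={C} ∪ Z={T} → {C,T} (+1)
site 5, node HKXZ: HX={C} ∩ KZ={C,T} → {C} (+0)
site 5, node ABHKXZ: AB={A,T} ∪ HKXZ={C} → {A,C,T} (+1)
site 6, node AB: A={A} ∪ B={T} → {A,T} (+1)
site 6, node HX: H={G} ∪ X={A} → {A,G} (+1)
site 6, node KZ: K={T} ∪ Z={G} → {G,T} (+1)
site 6, node HKXZ: HX={A,G} ∩ KZ={G,T} → {G} (+0)
site 6, node ABHKXZ: AB={A,T} ∪ HKXZ={G} → {A,G,T} (+1)
site 7, node AB: A={T} ∪ B={G} → {G,T} (+1)
site 7, node HX: H={A} ∪ X={G} → {A,G} (+1)
site 7, node KZ: K={A} ∪ Z={G} → {A,G} (+1)
site 7, node HKXZ: HX={A,G} ∩ KZ={A,G} → {A,G} (+0)
site 7, node ABHKXZ: AB={G,T} ∩ HKXZ={A,G} → {G} (+0)
per-site changes: [3, 3, 3, 2, 2, 3, 4, 3]; total = 23

23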